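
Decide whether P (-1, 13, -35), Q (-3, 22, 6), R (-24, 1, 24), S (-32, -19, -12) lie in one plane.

Yes

The four points are coplanar iff the 3×3 determinant with rows PQ, PR, PS is zero.
Rows: (-2, 9, 41), (-23, -12, 59), (-31, -32, 23).
Expanding along the first row: (-2)(1612) − (9)(1300) + (41)(364) = 0.
Zero determinant ⇒ coplanar.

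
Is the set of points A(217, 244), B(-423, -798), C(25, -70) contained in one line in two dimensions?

No

AB = (-640, -1042), AC = (-192, -314).
Twice the signed area of △ABC is (-640)(-314) − (-1042)(-192) = 896.
The area is nonzero, so the three points are not collinear.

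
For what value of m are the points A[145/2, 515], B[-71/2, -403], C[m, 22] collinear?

29/2

The three points are collinear iff det[AB; AC] = 0.
This determinant is linear in m: (918)m + (-13311) = 0, so m = 29/2.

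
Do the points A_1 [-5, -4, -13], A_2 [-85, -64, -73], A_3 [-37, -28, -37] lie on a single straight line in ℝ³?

Yes

A_1A_2 = (-80, -60, -60), A_1A_3 = (-32, -24, -24).
A_1A_2 × A_1A_3 = (0, 0, 0).
The cross product vanishes, so the three points are collinear.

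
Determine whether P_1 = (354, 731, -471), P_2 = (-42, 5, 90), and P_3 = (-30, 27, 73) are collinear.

P_1P_2 = (-396, -726, 561), P_1P_3 = (-384, -704, 544).
Each component of P_1P_3 is 32/33 times the corresponding component of P_1P_2, so P_1P_3 = 32/33·P_1P_2 and the points are collinear.

Yes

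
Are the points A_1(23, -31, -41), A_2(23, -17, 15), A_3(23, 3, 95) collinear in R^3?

A_1A_2 = (0, 14, 56), A_1A_3 = (0, 34, 136).
Each component of A_1A_3 is 17/7 times the corresponding component of A_1A_2, so A_1A_3 = 17/7·A_1A_2 and the points are collinear.

Yes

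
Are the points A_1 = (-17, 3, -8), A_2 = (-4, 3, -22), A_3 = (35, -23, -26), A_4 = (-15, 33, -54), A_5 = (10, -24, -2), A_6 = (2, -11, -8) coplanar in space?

The plane through A_1, A_2, A_3 has normal n = A_1A_2 × A_1A_3 = (-364, -494, -338) and equation n·P = 7410.
Checking the remaining points: n·A_4 = 7410, n·A_5 = 8892, n·A_6 = 7410.
Since n·A_5 = 8892 ≠ 7410, A_5 is off the plane and the points are not all coplanar.

No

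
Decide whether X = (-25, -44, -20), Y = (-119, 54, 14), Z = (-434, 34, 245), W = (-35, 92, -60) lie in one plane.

No

A normal to the plane through X, Y, Z is n = XY × XZ = (23318, 11004, 32750).
The plane has equation n·P = -1722126. For W: n·W = -1768762.
-1768762 ≠ -1722126, so W is off the plane.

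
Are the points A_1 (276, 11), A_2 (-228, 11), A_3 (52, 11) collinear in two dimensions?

Yes

A_1A_2 = (-504, 0), A_1A_3 = (-224, 0).
Twice the signed area of △A_1A_2A_3 is (-504)(0) − (0)(-224) = 0.
The triangle is degenerate (zero area), so the points are collinear.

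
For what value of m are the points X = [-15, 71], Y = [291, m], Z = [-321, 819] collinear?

Collinearity: (Y − X) must be parallel to (Z − X) = (-306, 748).
Cross-multiplying the components: (m − 71)·(-306) = (306)·(748).
Solving gives m = -677.

-677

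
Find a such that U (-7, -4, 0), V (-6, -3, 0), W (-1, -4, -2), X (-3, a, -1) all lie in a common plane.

-3

The points are coplanar iff UV · (UW × UX) = 0.
Expanding, this is linear in a: (2)a + (6) = 0.
So a = -3.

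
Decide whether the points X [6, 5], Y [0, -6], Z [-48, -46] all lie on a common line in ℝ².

XY = (-6, -11), XZ = (-54, -51).
Twice the signed area of △XYZ is (-6)(-51) − (-11)(-54) = -288.
The area is nonzero, so the three points are not collinear.

No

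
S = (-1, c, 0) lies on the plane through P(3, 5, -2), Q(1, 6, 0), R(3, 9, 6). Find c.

Coplanarity requires PQ · (PR × PS) = 0.
PQ = (-2, 1, 2), PR = (0, 4, 8); the triple product is linear in c with coefficient 16 and constant term -96.
Setting it to zero: c = 6.

6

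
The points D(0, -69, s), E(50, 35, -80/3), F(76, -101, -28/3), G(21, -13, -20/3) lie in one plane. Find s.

12

The points are coplanar iff DE · (DF × DG) = 0.
Expanding, this is linear in s: (5192)s + (-62304) = 0.
So s = 12.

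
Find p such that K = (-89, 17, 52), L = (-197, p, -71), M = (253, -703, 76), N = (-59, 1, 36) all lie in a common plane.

545

The points are coplanar iff KL · (KM × KN) = 0.
Expanding, this is linear in p: (6192)p + (-3374640) = 0.
So p = 545.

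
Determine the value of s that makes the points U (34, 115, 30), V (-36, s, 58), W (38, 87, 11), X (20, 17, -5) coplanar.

17

Normal to plane UWX: n = (-882, 406, -784); plane equation n·P = -6818.
Requiring n·V = -6818: (406)s + (-13720) = -6818.
So s = 17.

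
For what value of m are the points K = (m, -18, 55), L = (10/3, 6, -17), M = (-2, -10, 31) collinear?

Direction LM = (-16/3, -16, 48). From the y-coordinate of K, the parameter along the line is τ = (-18 − 6)/(-16) = 3/2.
Then m = 10/3 + 3/2·(-16/3) = -14/3.

-14/3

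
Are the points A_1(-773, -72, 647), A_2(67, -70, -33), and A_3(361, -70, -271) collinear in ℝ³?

A_1A_2 = (840, 2, -680), A_1A_3 = (1134, 2, -918).
A_1A_2 × A_1A_3 = (-476, 0, -588).
The cross product is nonzero, so the points do not lie on one line.

No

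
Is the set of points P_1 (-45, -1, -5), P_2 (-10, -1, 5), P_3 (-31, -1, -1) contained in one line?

Yes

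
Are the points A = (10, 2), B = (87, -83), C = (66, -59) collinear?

No

AB = (77, -85), AC = (56, -61).
If collinear, AC would be a scalar multiple of AB. But (77)·(-61) ≠ (-85)·(56) (difference 63), so they are not parallel; the points are not collinear.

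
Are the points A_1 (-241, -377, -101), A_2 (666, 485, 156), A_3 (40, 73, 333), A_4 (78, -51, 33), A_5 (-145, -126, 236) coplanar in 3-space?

No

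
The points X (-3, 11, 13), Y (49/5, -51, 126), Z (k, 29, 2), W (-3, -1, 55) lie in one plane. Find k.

-47/5

Normal to plane XYW: n = (-1248, -2688/5, -768/5); plane equation n·P = -20832/5.
Requiring n·Z = -20832/5: (-1248)k + (-79488/5) = -20832/5.
So k = -47/5.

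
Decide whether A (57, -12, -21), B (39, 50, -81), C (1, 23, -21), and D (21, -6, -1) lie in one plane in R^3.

No

A normal to the plane through A, B, C is n = AB × AC = (2100, 3360, 2842).
The plane has equation n·P = 19698. For D: n·D = 21098.
21098 ≠ 19698, so D is off the plane.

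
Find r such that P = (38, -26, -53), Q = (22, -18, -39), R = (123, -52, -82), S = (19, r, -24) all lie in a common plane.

-12

The points are coplanar iff PQ · (PR × PS) = 0.
Expanding, this is linear in r: (726)r + (8712) = 0.
So r = -12.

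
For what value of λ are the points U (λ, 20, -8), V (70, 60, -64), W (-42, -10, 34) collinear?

Collinearity requires UV × UW = 0; each component is linear in λ.
The y-component gives (98)λ + (-588) = 0, so λ = 6.
The remaining components then also vanish.

6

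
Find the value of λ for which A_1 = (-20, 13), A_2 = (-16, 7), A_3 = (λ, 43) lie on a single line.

-40

The three points are collinear iff det[A_1A_2; A_1A_3] = 0.
This determinant is linear in λ: (6)λ + (240) = 0, so λ = -40.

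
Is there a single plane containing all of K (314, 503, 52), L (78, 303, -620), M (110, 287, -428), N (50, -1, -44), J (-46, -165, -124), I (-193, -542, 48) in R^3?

Yes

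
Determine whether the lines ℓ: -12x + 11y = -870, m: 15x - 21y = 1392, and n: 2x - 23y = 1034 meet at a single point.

The three lines meet at one point iff the augmented coefficient matrix [aᵢ bᵢ cᵢ] has rank < 3, i.e. its determinant vanishes.
Here the determinant is 0.
It vanishes, so the lines are concurrent at (34, -42).

Yes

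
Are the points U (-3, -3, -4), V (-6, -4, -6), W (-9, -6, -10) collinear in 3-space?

No

UV = (-3, -1, -2), UW = (-6, -3, -6).
Comparing components 3 and 1: (-2)(-6) − (-3)(-6) = -6 ≠ 0, so UV and UW are not parallel and the points are not collinear.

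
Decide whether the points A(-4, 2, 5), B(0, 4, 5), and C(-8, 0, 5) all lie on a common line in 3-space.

Yes

AB = (4, 2, 0), AC = (-4, -2, 0).
AB × AC = (0, 0, 0).
The cross product vanishes, so the three points are collinear.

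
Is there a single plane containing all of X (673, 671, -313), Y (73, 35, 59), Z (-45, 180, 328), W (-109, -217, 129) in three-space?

The four points are coplanar iff the 3×3 determinant with rows XY, XZ, XW is zero.
Rows: (-600, -636, 372), (-718, -491, 641), (-782, -888, 442).
Expanding along the first row: (-600)(352186) − (-636)(183906) + (372)(253622) = 0.
Zero determinant ⇒ coplanar.

Yes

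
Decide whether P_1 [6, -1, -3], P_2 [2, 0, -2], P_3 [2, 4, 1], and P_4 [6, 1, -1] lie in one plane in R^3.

No

With P_1 as base: P_1P_2 = (-4, 1, 1), P_1P_3 = (-4, 5, 4), P_1P_4 = (0, 2, 2).
P_1P_3 × P_1P_4 = (2, 8, -8).
P_1P_2 · (P_1P_3 × P_1P_4) = -8.
Since -8 ≠ 0, the four points are not coplanar.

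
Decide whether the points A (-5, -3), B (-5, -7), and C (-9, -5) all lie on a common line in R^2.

No

AB = (0, -4), AC = (-4, -2).
Twice the signed area of △ABC is (0)(-2) − (-4)(-4) = -16.
The area is nonzero, so the three points are not collinear.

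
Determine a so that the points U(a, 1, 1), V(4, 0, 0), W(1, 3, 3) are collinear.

Collinearity requires UV × UW = 0; each component is linear in a.
The y-component gives (3)a + (-9) = 0, so a = 3.
The remaining components then also vanish.

3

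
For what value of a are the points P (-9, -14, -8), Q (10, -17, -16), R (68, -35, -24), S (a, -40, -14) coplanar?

The points are coplanar iff PQ · (PR × PS) = 0.
Expanding, this is linear in a: (-120)a + (8040) = 0.
So a = 67.

67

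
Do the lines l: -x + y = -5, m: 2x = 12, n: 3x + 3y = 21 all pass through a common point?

Intersecting l and m: solving the 2×2 system gives (x, y) = (6, 1).
Substitute into n: (3)(6) + (3)(1) = 21.
This equals 21, so (6, 1) lies on all three lines and they are concurrent.

Yes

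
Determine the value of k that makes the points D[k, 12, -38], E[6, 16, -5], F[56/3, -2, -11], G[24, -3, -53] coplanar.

Coplanarity ⇔ det[DE; DF; DG] = 0.
Expanding, this is linear in k: (-750)k + (9250) = 0.
So k = 37/3.

37/3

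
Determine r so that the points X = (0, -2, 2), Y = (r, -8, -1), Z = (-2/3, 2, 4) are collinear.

1

Direction XZ = (-2/3, 4, 2). From the y-coordinate of Y, the parameter along the line is τ = (-8 − (-2))/4 = -3/2.
Then r = 0 + (-3/2)·(-2/3) = 1.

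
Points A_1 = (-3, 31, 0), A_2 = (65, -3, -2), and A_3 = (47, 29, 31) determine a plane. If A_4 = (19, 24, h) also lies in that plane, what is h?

The plane through A_1, A_2, A_3 has equation −1058x − 2208y + 1564z = -65274.
Substituting A_4: (1564)h + (-73094) = -65274, so h = 5.

5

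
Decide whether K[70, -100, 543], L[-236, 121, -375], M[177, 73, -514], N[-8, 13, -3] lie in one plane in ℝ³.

Yes

A normal to the plane through K, L, M is n = KL × KM = (-74783, -421668, -76585).
The plane has equation n·P = -4653665. For N: n·N = -4653665.
Equal, so N lies in the plane and all four are coplanar.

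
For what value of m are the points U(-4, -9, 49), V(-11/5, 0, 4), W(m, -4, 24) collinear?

Collinearity requires UV × UW = 0; each component is linear in m.
The y-component gives (-45)m + (-135) = 0, so m = -3.
The remaining components then also vanish.

-3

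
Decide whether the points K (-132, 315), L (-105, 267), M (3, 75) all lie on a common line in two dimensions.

KL = (27, -48), KM = (135, -240).
Checking proportionality: KM = 5·KL, so the vectors are parallel and the points are collinear.

Yes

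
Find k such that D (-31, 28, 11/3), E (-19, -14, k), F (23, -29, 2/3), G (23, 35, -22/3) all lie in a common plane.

The points are coplanar iff DE · (DF × DG) = 0.
Expanding, this is linear in k: (3456)k + (-23040) = 0.
So k = 20/3.

20/3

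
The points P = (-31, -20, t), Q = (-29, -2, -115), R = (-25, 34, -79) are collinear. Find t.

-133

Direction QR = (4, 36, 36). From the x-coordinate of P, the parameter along the line is τ = (-31 − (-29))/4 = -1/2.
Then t = (-115) + (-1/2)·(36) = -133.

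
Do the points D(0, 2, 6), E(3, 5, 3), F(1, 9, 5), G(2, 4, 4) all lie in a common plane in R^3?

Yes

The four points are coplanar iff the 3×3 determinant with rows DE, DF, DG is zero.
Rows: (3, 3, -3), (1, 7, -1), (2, 2, -2).
Expanding along the first row: (3)(-12) − (3)(0) + (-3)(-12) = 0.
Zero determinant ⇒ coplanar.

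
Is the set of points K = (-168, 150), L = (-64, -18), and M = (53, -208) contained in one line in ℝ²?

No

KL = (104, -168), KM = (221, -358).
If collinear, KM would be a scalar multiple of KL. But (104)·(-358) ≠ (-168)·(221) (difference -104), so they are not parallel; the points are not collinear.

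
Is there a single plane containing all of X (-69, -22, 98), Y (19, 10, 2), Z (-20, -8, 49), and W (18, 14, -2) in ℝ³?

The four points are coplanar iff the 3×3 determinant with rows XY, XZ, XW is zero.
Rows: (88, 32, -96), (49, 14, -49), (87, 36, -100).
Expanding along the first row: (88)(364) − (32)(-637) + (-96)(546) = 0.
Zero determinant ⇒ coplanar.

Yes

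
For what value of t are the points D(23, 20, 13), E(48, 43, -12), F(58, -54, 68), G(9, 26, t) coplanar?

11

The points are coplanar iff DE · (DF × DG) = 0.
Expanding, this is linear in t: (-2655)t + (29205) = 0.
So t = 11.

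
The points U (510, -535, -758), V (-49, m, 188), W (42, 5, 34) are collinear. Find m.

Direction UW = (-468, 540, 792). From the x-coordinate of V, the parameter along the line is τ = (-49 − 510)/(-468) = 43/36.
Then m = (-535) + 43/36·(540) = 110.

110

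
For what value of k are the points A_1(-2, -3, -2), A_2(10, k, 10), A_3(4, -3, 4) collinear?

Collinearity requires A_1A_2 × A_1A_3 = 0; each component is linear in k.
The x-component gives (6)k + (18) = 0, so k = -3.
The remaining components then also vanish.

-3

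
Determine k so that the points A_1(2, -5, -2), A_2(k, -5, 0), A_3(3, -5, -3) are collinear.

0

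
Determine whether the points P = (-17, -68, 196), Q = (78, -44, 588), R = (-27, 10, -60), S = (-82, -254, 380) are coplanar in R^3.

Yes

With P as base: PQ = (95, 24, 392), PR = (-10, 78, -256), PS = (-65, -186, 184).
PR × PS = (-33264, 18480, 6930).
PQ · (PR × PS) = 0.
The scalar triple product vanishes, so the four points are coplanar.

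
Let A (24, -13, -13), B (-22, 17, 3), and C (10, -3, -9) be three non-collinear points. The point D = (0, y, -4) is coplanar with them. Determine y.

2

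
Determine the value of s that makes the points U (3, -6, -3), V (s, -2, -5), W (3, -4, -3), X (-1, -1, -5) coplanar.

-1

Normal to plane UWX: n = (-4, 0, 8); plane equation n·P = -36.
Requiring n·V = -36: (-4)s + (-40) = -36.
So s = -1.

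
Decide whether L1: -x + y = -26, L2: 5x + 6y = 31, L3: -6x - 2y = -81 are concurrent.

The three lines meet at one point iff the augmented coefficient matrix [aᵢ bᵢ cᵢ] has rank < 3, i.e. its determinant vanishes.
Here the determinant is -33.
Nonzero, so no common point exists.

No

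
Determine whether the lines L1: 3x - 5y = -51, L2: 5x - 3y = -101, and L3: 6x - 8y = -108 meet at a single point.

Lines aᵢx + bᵢy = cᵢ with pairwise distinct directions are concurrent exactly when det[aᵢ bᵢ cᵢ] = 0.
Here the determinant is 0.
It vanishes, so the lines are concurrent at (-22, -3).

Yes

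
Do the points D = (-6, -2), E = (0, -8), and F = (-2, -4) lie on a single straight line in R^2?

DE = (6, -6), DF = (4, -2).
Twice the signed area of △DEF is (6)(-2) − (-6)(4) = 12.
The area is nonzero, so the three points are not collinear.

No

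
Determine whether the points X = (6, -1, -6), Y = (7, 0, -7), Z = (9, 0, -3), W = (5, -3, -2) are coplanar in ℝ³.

Yes

With X as base: XY = (1, 1, -1), XZ = (3, 1, 3), XW = (-1, -2, 4).
XZ × XW = (10, -15, -5).
XY · (XZ × XW) = 0.
The scalar triple product vanishes, so the four points are coplanar.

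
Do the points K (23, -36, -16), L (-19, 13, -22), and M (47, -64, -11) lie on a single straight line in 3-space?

KL = (-42, 49, -6), KM = (24, -28, 5).
Comparing components 2 and 3: (49)(5) − (-6)(-28) = 77 ≠ 0, so KL and KM are not parallel and the points are not collinear.

No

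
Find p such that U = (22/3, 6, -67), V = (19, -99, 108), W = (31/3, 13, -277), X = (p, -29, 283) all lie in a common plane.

Normal to plane UVW: n = (20825, 2975, 1190/3); plane equation n·P = 143990.
Requiring n·X = 143990: (20825)p + (77945/3) = 143990.
So p = 17/3.

17/3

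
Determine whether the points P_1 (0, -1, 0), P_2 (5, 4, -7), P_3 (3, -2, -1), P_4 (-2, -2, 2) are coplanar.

Yes

With P_1 as base: P_1P_2 = (5, 5, -7), P_1P_3 = (3, -1, -1), P_1P_4 = (-2, -1, 2).
P_1P_3 × P_1P_4 = (-3, -4, -5).
P_1P_2 · (P_1P_3 × P_1P_4) = 0.
The scalar triple product vanishes, so the four points are coplanar.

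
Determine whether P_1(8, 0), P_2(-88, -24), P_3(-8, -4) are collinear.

Yes

P_1P_2 = (-96, -24), P_1P_3 = (-16, -4).
det[P_1P_2; P_1P_3] = (-96)(-4) − (-24)(-16) = 0.
The determinant is zero, so the points are collinear.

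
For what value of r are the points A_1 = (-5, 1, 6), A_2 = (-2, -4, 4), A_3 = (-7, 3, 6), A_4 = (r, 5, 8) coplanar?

-7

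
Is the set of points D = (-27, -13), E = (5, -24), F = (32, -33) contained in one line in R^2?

No

DE = (32, -11), DF = (59, -20).
det[DE; DF] = (32)(-20) − (-11)(59) = 9.
The determinant is nonzero, so they are not collinear.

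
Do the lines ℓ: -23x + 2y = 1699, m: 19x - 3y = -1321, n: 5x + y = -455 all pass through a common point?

No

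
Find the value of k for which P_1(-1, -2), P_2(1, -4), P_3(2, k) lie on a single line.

-5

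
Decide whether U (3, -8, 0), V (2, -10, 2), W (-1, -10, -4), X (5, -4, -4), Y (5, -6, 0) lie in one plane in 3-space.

The plane through U, V, W has normal n = UV × UW = (12, -12, -6) and equation n·P = 132.
Checking the remaining points: n·X = 132, n·Y = 132.
All equal 132, so all 5 points lie in one plane.

Yes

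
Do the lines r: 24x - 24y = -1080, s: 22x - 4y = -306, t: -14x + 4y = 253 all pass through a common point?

The three lines meet at one point iff the augmented coefficient matrix [aᵢ bᵢ cᵢ] has rank < 3, i.e. its determinant vanishes.
Here the determinant is 1296.
Nonzero, so no common point exists.

No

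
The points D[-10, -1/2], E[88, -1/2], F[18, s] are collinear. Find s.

-1/2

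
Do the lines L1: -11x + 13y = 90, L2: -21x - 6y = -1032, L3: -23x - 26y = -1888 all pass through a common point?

No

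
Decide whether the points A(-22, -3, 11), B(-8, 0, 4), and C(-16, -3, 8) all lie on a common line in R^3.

No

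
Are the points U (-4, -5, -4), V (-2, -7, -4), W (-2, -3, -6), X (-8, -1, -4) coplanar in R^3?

Yes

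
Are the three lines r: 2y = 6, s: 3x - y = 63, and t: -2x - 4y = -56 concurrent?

Yes

Intersecting r and s: solving the 2×2 system gives (x, y) = (22, 3).
Substitute into t: (-2)(22) + (-4)(3) = -56.
This equals -56, so (22, 3) lies on all three lines and they are concurrent.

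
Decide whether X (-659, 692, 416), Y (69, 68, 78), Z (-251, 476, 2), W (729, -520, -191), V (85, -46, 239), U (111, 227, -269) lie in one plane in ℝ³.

The plane through X, Y, Z has normal n = XY × XZ = (185328, 163488, 97344) and equation n·P = 31497648.
Checking the remaining points: n·W = 31497648, n·V = 31497648, n·U = 31497648.
All equal 31497648, so all 6 points lie in one plane.

Yes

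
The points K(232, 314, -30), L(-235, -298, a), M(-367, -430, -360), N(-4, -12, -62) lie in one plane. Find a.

-192

Normal to plane KMN: n = (-83772, 58712, 19690); plane equation n·P = -1590236.
Requiring n·L = -1590236: (19690)a + (2190244) = -1590236.
So a = -192.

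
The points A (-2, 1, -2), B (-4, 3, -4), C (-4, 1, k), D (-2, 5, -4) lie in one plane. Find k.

Normal to plane ABD: n = (4, -4, -8); plane equation n·P = 4.
Requiring n·C = 4: (-8)k + (-20) = 4.
So k = -3.

-3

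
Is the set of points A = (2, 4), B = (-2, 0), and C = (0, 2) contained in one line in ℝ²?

AB = (-4, -4), AC = (-2, -2).
Checking proportionality: AC = 1/2·AB, so the vectors are parallel and the points are collinear.

Yes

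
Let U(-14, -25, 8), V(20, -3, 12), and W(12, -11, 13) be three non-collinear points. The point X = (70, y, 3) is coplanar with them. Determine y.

51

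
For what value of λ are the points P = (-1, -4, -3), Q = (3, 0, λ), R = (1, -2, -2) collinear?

-1

Collinearity requires PQ × PR = 0; each component is linear in λ.
The x-component gives (-2)λ + (-2) = 0, so λ = -1.
The remaining components then also vanish.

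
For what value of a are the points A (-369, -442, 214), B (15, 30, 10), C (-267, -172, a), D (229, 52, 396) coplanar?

Normal to plane ABD: n = (186680, -191880, -92560); plane equation n·P = -3881800.
Requiring n·C = -3881800: (-92560)a + (-16840200) = -3881800.
So a = -140.

-140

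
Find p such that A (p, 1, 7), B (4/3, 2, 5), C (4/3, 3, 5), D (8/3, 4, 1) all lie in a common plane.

2/3

Coplanarity ⇔ det[AB; AC; AD] = 0.
Expanding, this is linear in p: (4)p + (-8/3) = 0.
So p = 2/3.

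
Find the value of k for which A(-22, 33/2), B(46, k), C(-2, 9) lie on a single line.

-9

The three points are collinear iff det[AB; AC] = 0.
This determinant is linear in k: (-20)k + (-180) = 0, so k = -9.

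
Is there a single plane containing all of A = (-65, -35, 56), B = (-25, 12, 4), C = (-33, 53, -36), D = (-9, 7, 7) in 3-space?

The four points are coplanar iff the 3×3 determinant with rows AB, AC, AD is zero.
Rows: (40, 47, -52), (32, 88, -92), (56, 42, -49).
Expanding along the first row: (40)(-448) − (47)(3584) + (-52)(-3584) = 0.
Zero determinant ⇒ coplanar.

Yes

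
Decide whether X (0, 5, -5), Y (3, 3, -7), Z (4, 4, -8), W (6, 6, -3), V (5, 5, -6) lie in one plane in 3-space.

The plane through X, Y, Z has normal n = XY × XZ = (4, 1, 5) and equation n·P = -20.
Checking the remaining points: n·W = 15, n·V = -5.
Since n·W = 15 ≠ -20, W is off the plane and the points are not all coplanar.

No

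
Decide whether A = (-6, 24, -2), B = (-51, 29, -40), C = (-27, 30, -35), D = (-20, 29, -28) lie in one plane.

The four points are coplanar iff the 3×3 determinant with rows AB, AC, AD is zero.
Rows: (-45, 5, -38), (-21, 6, -33), (-14, 5, -26).
Expanding along the first row: (-45)(9) − (5)(84) + (-38)(-21) = -27.
Nonzero ⇒ not coplanar.

No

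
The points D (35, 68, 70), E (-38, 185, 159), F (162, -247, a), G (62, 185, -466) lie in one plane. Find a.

Normal to plane DEG: n = (-73125, -36725, -11700); plane equation n·P = -5875675.
Requiring n·F = -5875675: (-11700)a + (-2775175) = -5875675.
So a = 265.

265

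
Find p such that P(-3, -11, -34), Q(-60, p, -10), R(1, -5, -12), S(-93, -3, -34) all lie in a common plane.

Normal to plane PRS: n = (-176, -1980, 572); plane equation n·X = 2860.
Requiring n·Q = 2860: (-1980)p + (4840) = 2860.
So p = 1.

1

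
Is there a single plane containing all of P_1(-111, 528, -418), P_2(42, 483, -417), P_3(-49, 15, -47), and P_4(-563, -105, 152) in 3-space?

A normal to the plane through P_1, P_2, P_3 is n = P_1P_2 × P_1P_3 = (-16182, -56701, -75699).
The plane has equation n·P = 3500256. For P_4: n·P_4 = 3557823.
3557823 ≠ 3500256, so P_4 is off the plane.

No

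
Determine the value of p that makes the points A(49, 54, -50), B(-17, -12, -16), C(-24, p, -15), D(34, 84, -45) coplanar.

24

The points are coplanar iff AB · (AC × AD) = 0.
Expanding, this is linear in p: (180)p + (-4320) = 0.
So p = 24.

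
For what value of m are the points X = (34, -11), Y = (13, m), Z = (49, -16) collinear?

The three points are collinear iff det[XY; XZ] = 0.
This determinant is linear in m: (-15)m + (-60) = 0, so m = -4.

-4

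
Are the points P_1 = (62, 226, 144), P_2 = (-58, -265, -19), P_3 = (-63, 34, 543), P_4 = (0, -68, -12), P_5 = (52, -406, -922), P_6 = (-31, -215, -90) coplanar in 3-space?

Yes

The plane through P_1, P_2, P_3 has normal n = P_1P_2 × P_1P_3 = (-227205, 68255, -38335) and equation n·P = -4181320.
Checking the remaining points: n·P_4 = -4181320, n·P_5 = -4181320, n·P_6 = -4181320.
All equal -4181320, so all 6 points lie in one plane.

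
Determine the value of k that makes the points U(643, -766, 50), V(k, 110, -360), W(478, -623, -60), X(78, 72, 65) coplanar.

-207

The points are coplanar iff UV · (UW × UX) = 0.
Expanding, this is linear in k: (94325)k + (19525275) = 0.
So k = -207.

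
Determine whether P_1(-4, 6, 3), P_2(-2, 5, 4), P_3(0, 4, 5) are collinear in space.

Yes

P_1P_2 = (2, -1, 1), P_1P_3 = (4, -2, 2).
Each component of P_1P_3 is 2 times the corresponding component of P_1P_2, so P_1P_3 = 2·P_1P_2 and the points are collinear.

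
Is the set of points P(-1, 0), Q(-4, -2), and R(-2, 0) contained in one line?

No

PQ = (-3, -2), PR = (-1, 0).
det[PQ; PR] = (-3)(0) − (-2)(-1) = -2.
The determinant is nonzero, so they are not collinear.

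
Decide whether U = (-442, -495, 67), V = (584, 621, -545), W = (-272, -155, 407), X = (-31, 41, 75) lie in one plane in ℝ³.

Yes

With U as base: UV = (1026, 1116, -612), UW = (170, 340, 340), UX = (411, 536, 8).
UW × UX = (-179520, 138380, -48620).
UV · (UW × UX) = 0.
The scalar triple product vanishes, so the four points are coplanar.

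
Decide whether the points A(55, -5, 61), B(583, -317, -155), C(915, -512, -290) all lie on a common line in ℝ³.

No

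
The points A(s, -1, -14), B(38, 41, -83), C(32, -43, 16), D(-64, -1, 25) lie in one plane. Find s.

Coplanarity ⇔ det[AB; AC; AD] = 0.
Expanding, this is linear in s: (4914)s + (-9828) = 0.
So s = 2.

2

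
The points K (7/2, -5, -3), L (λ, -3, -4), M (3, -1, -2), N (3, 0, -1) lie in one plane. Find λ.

3

Normal to plane KMN: n = (3, 1/2, -1/2); plane equation n·P = 19/2.
Requiring n·L = 19/2: (3)λ + (1/2) = 19/2.
So λ = 3.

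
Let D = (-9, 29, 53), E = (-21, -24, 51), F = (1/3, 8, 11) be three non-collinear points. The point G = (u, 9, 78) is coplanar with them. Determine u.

Coplanarity requires DE · (DF × DG) = 0.
DE = (-12, -53, -2), DF = (28/3, -21, -42); the triple product is linear in u with coefficient 2184 and constant term 48776.
Setting it to zero: u = -67/3.

-67/3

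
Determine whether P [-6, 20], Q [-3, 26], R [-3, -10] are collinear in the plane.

No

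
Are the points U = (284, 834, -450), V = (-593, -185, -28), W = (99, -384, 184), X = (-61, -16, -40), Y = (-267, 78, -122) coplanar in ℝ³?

The plane through U, V, W has normal n = UV × UW = (-132050, 477948, 879671) and equation n·P = -34745518.
Checking the remaining points: n·X = -34778958, n·Y = -34782568.
Since n·X = -34778958 ≠ -34745518, X is off the plane and the points are not all coplanar.

No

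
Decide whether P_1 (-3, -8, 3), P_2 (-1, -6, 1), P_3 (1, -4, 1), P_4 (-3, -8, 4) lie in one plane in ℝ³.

Yes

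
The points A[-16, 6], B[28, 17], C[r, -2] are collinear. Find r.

Collinearity: (C − A) must be parallel to (B − A) = (44, 11).
Cross-multiplying the components: (r − (-16))·(11) = (-8)·(44).
Solving gives r = -48.

-48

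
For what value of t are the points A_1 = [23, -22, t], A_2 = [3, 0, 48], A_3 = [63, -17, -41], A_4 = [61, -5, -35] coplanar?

14

Coplanarity ⇔ det[A_1A_2; A_1A_3; A_1A_4] = 0.
Expanding, this is linear in t: (-686)t + (9604) = 0.
So t = 14.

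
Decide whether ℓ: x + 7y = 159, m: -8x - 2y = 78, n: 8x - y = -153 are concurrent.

Intersecting ℓ and m: solving the 2×2 system gives (x, y) = (-16, 25).
Substitute into n: (8)(-16) + (-1)(25) = -153.
This equals -153, so (-16, 25) lies on all three lines and they are concurrent.

Yes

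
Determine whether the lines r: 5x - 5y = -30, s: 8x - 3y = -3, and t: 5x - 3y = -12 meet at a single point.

Intersecting r and s: solving the 2×2 system gives (x, y) = (3, 9).
Substitute into t: (5)(3) + (-3)(9) = -12.
This equals -12, so (3, 9) lies on all three lines and they are concurrent.

Yes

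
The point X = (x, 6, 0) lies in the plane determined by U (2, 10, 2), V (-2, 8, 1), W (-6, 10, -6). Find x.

-6

Coplanarity requires UV · (UW × UX) = 0.
UV = (-4, -2, -1), UW = (-8, 0, -8); the triple product is linear in x with coefficient 16 and constant term 96.
Setting it to zero: x = -6.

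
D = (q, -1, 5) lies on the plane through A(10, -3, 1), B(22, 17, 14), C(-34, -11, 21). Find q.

7

The plane through A, B, C has equation 504x − 812y + 784z = 8260.
Substituting D: (504)q + (4732) = 8260, so q = 7.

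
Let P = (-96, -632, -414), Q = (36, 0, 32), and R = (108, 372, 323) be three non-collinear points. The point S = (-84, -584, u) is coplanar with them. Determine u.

A normal to the plane is n = PQ × PR = (18000, -6300, 3600).
S lies in the plane iff n · PS = 0.
This gives (3600)u + (1404000) = 0, so u = -390.

-390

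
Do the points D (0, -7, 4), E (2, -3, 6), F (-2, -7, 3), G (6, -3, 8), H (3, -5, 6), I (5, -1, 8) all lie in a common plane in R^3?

Yes

The plane through D, E, F has normal n = DE × DF = (-4, -2, 8) and equation n·P = 46.
Checking the remaining points: n·G = 46, n·H = 46, n·I = 46.
All equal 46, so all 6 points lie in one plane.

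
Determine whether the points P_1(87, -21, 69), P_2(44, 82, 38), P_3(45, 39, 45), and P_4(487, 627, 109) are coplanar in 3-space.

Yes

A normal to the plane through P_1, P_2, P_3 is n = P_1P_2 × P_1P_3 = (-612, 270, 1746).
The plane has equation n·P = 61560. For P_4: n·P_4 = 61560.
Equal, so P_4 lies in the plane and all four are coplanar.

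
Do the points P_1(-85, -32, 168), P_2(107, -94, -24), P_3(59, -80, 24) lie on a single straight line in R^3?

P_1P_2 = (192, -62, -192), P_1P_3 = (144, -48, -144).
P_1P_2 × P_1P_3 = (-288, 0, -288).
The cross product is nonzero, so the points do not lie on one line.

No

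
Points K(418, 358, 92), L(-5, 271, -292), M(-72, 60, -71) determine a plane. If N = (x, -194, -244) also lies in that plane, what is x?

A normal to the plane is n = KL × KM = (-100251, 119211, 83424).
N lies in the plane iff n · KN = 0.
This gives (-100251)x + (-51930018) = 0, so x = -518.

-518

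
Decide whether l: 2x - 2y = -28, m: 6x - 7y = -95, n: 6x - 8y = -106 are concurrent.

Intersecting l and m: solving the 2×2 system gives (x, y) = (-3, 11).
Substitute into n: (6)(-3) + (-8)(11) = -106.
This equals -106, so (-3, 11) lies on all three lines and they are concurrent.

Yes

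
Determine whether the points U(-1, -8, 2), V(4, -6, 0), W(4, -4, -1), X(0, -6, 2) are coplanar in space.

No

A normal to the plane through U, V, W is n = UV × UW = (2, 5, 10).
The plane has equation n·P = -22. For X: n·X = -10.
-10 ≠ -22, so X is off the plane.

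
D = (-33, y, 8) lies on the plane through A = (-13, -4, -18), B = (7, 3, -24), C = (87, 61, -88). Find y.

A normal to the plane is n = AB × AC = (-100, 800, 600).
D lies in the plane iff n · AD = 0.
This gives (800)y + (20800) = 0, so y = -26.

-26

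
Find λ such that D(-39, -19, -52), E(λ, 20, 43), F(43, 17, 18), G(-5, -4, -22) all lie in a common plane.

Normal to plane DFG: n = (30, -80, 6); plane equation n·P = 38.
Requiring n·E = 38: (30)λ + (-1342) = 38.
So λ = 46.

46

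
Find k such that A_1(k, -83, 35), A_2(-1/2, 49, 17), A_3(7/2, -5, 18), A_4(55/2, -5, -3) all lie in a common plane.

-17/2

The points are coplanar iff A_1A_2 · (A_1A_3 × A_1A_4) = 0.
Expanding, this is linear in k: (-1134)k + (-9639) = 0.
So k = -17/2.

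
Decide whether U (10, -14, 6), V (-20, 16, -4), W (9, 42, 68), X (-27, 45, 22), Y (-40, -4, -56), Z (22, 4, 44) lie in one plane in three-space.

No

The plane through U, V, W has normal n = UV × UW = (2420, 1870, -1650) and equation n·P = -11880.
Checking the remaining points: n·X = -17490, n·Y = -11880, n·Z = -11880.
Since n·X = -17490 ≠ -11880, X is off the plane and the points are not all coplanar.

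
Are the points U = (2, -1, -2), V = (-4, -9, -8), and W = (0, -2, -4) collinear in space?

No

UV = (-6, -8, -6), UW = (-2, -1, -2).
Comparing components 2 and 3: (-8)(-2) − (-6)(-1) = 10 ≠ 0, so UV and UW are not parallel and the points are not collinear.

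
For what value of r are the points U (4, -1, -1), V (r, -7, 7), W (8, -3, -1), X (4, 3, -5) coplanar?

0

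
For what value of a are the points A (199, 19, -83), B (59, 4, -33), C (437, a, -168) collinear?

89/2

Collinearity requires AB × AC = 0; each component is linear in a.
The x-component gives (-50)a + (2225) = 0, so a = 89/2.
The remaining components then also vanish.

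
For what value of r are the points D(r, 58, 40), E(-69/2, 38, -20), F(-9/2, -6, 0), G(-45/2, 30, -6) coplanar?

The points are coplanar iff DE · (DF × DG) = 0.
Expanding, this is linear in r: (456)r + (2052) = 0.
So r = -9/2.

-9/2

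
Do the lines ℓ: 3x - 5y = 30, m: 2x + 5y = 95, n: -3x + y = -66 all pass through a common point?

Intersecting ℓ and m: solving the 2×2 system gives (x, y) = (25, 9).
Substitute into n: (-3)(25) + (1)(9) = -66.
This equals -66, so (25, 9) lies on all three lines and they are concurrent.

Yes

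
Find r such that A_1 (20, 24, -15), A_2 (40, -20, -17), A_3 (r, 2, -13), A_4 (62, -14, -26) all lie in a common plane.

22

Normal to plane A_1A_2A_4: n = (408, 136, 1088); plane equation n·P = -4896.
Requiring n·A_3 = -4896: (408)r + (-13872) = -4896.
So r = 22.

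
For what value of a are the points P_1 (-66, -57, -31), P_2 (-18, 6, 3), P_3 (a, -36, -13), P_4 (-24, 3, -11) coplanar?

Coplanarity ⇔ det[P_1P_2; P_1P_3; P_1P_4] = 0.
Expanding, this is linear in a: (780)a + (37440) = 0.
So a = -48.

-48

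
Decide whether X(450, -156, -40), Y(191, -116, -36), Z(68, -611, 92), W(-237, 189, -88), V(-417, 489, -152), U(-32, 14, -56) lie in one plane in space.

Yes

The plane through X, Y, Z has normal n = XY × XZ = (7100, 32660, 133125) and equation n·P = -7224960.
Checking the remaining points: n·W = -7224960, n·V = -7224960, n·U = -7224960.
All equal -7224960, so all 6 points lie in one plane.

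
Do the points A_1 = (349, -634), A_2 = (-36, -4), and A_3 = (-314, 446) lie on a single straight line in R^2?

No

A_1A_2 = (-385, 630), A_1A_3 = (-663, 1080).
Twice the signed area of △A_1A_2A_3 is (-385)(1080) − (630)(-663) = 1890.
The area is nonzero, so the three points are not collinear.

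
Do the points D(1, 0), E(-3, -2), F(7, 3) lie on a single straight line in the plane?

Yes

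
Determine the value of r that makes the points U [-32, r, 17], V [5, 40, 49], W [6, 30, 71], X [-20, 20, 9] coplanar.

-4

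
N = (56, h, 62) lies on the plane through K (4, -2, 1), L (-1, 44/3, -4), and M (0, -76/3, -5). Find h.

A normal to the plane is n = KL × KM = (-650/3, -10, 550/3).
N lies in the plane iff n · KN = 0.
This gives (-10)h + (-310/3) = 0, so h = -31/3.

-31/3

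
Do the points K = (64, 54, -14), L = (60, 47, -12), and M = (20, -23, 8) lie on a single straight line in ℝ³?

Yes

KL = (-4, -7, 2), KM = (-44, -77, 22).
Each component of KM is 11 times the corresponding component of KL, so KM = 11·KL and the points are collinear.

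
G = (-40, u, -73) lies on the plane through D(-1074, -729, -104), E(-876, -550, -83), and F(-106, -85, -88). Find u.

A normal to the plane is n = DE × DF = (-10660, 17160, -45760).
G lies in the plane iff n · DG = 0.
This gives (17160)u + (68640) = 0, so u = -4.

-4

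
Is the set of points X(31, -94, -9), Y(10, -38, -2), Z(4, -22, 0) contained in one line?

Yes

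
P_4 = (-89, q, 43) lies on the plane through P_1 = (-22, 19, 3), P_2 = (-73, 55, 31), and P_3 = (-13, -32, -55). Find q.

The plane through P_1, P_2, P_3 has equation −660x − 2706y + 2277z = -30063.
Substituting P_4: (-2706)q + (156651) = -30063, so q = 69.

69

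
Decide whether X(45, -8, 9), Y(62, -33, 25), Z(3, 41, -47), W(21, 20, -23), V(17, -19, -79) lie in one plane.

No

The plane through X, Y, Z has normal n = XY × XZ = (616, 280, -217) and equation n·P = 23527.
Checking the remaining points: n·W = 23527, n·V = 22295.
Since n·V = 22295 ≠ 23527, V is off the plane and the points are not all coplanar.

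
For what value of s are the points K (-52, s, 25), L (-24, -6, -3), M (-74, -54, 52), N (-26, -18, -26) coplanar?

Coplanarity ⇔ det[KL; KM; KN] = 0.
Expanding, this is linear in s: (1260)s + (42840) = 0.
So s = -34.

-34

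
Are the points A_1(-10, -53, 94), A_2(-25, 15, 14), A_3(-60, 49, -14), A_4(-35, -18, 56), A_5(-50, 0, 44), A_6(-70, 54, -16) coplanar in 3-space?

The plane through A_1, A_2, A_3 has normal n = A_1A_2 × A_1A_3 = (816, 2380, 1870) and equation n·P = 41480.
Checking the remaining points: n·A_4 = 33320, n·A_5 = 41480, n·A_6 = 41480.
Since n·A_4 = 33320 ≠ 41480, A_4 is off the plane and the points are not all coplanar.

No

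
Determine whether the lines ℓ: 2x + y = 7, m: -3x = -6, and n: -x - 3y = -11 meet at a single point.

Yes

Lines aᵢx + bᵢy = cᵢ with pairwise distinct directions are concurrent exactly when det[aᵢ bᵢ cᵢ] = 0.
Here the determinant is 0.
It vanishes, so the lines are concurrent at (2, 3).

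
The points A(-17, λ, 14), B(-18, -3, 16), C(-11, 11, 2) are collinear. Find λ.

Direction BC = (7, 14, -14). From the x-coordinate of A, the parameter along the line is τ = (-17 − (-18))/7 = 1/7.
Then λ = (-3) + 1/7·(14) = -1.

-1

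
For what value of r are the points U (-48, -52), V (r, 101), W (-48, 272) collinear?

Collinearity: (V − U) must be parallel to (W − U) = (0, 324).
Cross-multiplying the components: (r − (-48))·(324) = (153)·(0).
Solving gives r = -48.

-48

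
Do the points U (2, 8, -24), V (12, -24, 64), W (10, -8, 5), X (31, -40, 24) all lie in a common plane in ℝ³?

No

The four points are coplanar iff the 3×3 determinant with rows UV, UW, UX is zero.
Rows: (10, -32, 88), (8, -16, 29), (29, -48, 48).
Expanding along the first row: (10)(624) − (-32)(-457) + (88)(80) = -1344.
Nonzero ⇒ not coplanar.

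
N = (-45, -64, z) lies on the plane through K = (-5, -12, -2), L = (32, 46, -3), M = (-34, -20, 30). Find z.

8

Coplanarity requires KL · (KM × KN) = 0.
KL = (37, 58, -1), KM = (-29, -8, 32); the triple product is linear in z with coefficient 1386 and constant term -11088.
Setting it to zero: z = 8.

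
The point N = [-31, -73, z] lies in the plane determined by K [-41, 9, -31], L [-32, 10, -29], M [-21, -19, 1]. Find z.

47

The plane through K, L, M has equation 88x − 248y − 272z = 2592.
Substituting N: (-272)z + (15376) = 2592, so z = 47.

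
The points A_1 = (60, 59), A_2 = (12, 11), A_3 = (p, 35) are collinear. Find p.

Collinearity: (A_3 − A_1) must be parallel to (A_2 − A_1) = (-48, -48).
Cross-multiplying the components: (p − 60)·(-48) = (-24)·(-48).
Solving gives p = 36.

36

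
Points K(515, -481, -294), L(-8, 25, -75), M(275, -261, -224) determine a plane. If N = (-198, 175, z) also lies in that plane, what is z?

Coplanarity requires KL · (KM × KN) = 0.
KL = (-523, 506, 219), KM = (-240, 220, 70); the triple product is linear in z with coefficient 6380 and constant term 510400.
Setting it to zero: z = -80.

-80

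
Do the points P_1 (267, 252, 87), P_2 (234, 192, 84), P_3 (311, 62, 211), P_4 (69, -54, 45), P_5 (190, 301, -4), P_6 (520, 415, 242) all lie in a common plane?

Yes

The plane through P_1, P_2, P_3 has normal n = P_1P_2 × P_1P_3 = (-8010, 3960, 8910) and equation n·P = -365580.
Checking the remaining points: n·P_4 = -365580, n·P_5 = -365580, n·P_6 = -365580.
All equal -365580, so all 6 points lie in one plane.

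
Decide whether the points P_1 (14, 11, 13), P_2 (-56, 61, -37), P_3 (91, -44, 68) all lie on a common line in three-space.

Yes

P_1P_2 = (-70, 50, -50), P_1P_3 = (77, -55, 55).
Each component of P_1P_3 is -11/10 times the corresponding component of P_1P_2, so P_1P_3 = -11/10·P_1P_2 and the points are collinear.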